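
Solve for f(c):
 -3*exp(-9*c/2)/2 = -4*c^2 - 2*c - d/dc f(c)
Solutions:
 f(c) = C1 - 4*c^3/3 - c^2 - exp(-9*c/2)/3


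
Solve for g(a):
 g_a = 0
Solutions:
 g(a) = C1


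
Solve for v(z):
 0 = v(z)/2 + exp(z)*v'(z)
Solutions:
 v(z) = C1*exp(exp(-z)/2)


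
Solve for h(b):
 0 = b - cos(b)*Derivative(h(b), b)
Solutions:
 h(b) = C1 + Integral(b/cos(b), b)


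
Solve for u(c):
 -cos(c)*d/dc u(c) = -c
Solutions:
 u(c) = C1 + Integral(c/cos(c), c)


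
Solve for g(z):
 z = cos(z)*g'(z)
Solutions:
 g(z) = C1 + Integral(z/cos(z), z)


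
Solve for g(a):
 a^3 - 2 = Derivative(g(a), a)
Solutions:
 g(a) = C1 + a^4/4 - 2*a


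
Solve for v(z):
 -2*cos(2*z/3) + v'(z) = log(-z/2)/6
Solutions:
 v(z) = C1 + z*log(-z)/6 - z/6 - z*log(2)/6 + 3*sin(2*z/3)


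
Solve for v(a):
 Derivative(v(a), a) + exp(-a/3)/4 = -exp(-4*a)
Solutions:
 v(a) = C1 + exp(-4*a)/4 + 3*exp(-a/3)/4


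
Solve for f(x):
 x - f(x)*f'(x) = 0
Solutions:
 f(x) = -sqrt(C1 + x^2)
 f(x) = sqrt(C1 + x^2)


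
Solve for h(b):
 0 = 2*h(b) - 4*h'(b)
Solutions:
 h(b) = C1*exp(b/2)


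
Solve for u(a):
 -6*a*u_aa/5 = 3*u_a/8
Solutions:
 u(a) = C1 + C2*a^(11/16)


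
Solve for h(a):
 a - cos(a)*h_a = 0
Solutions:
 h(a) = C1 + Integral(a/cos(a), a)


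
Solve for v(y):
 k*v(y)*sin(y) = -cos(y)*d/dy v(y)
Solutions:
 v(y) = C1*exp(k*log(cos(y)))


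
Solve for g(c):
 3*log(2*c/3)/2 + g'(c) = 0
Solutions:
 g(c) = C1 - 3*c*log(c)/2 - 3*c*log(2)/2 + 3*c/2 + 3*c*log(3)/2


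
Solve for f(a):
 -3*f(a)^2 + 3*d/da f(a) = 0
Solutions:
 f(a) = -1/(C1 + a)


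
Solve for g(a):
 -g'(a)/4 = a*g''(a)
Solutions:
 g(a) = C1 + C2*a^(3/4)


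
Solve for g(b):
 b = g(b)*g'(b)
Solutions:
 g(b) = -sqrt(C1 + b^2)
 g(b) = sqrt(C1 + b^2)


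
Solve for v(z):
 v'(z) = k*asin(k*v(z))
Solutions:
 Integral(1/asin(_y*k), (_y, v(z))) = C1 + k*z


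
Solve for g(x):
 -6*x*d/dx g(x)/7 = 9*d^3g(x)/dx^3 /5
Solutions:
 g(x) = C1 + Integral(C2*airyai(-10^(1/3)*21^(2/3)*x/21) + C3*airybi(-10^(1/3)*21^(2/3)*x/21), x)


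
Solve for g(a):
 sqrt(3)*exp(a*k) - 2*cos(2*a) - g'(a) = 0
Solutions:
 g(a) = C1 - sin(2*a) + sqrt(3)*exp(a*k)/k


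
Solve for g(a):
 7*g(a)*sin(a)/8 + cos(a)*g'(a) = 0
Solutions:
 g(a) = C1*cos(a)^(7/8)


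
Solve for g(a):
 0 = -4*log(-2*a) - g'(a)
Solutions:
 g(a) = C1 - 4*a*log(-a) + 4*a*(1 - log(2))


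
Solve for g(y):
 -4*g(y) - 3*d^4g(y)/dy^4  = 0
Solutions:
 g(y) = (C1*sin(3^(3/4)*y/3) + C2*cos(3^(3/4)*y/3))*exp(-3^(3/4)*y/3) + (C3*sin(3^(3/4)*y/3) + C4*cos(3^(3/4)*y/3))*exp(3^(3/4)*y/3)


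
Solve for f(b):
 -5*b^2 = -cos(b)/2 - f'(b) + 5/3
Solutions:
 f(b) = C1 + 5*b^3/3 + 5*b/3 - sin(b)/2


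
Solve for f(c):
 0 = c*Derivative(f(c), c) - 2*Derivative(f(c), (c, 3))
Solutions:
 f(c) = C1 + Integral(C2*airyai(2^(2/3)*c/2) + C3*airybi(2^(2/3)*c/2), c)


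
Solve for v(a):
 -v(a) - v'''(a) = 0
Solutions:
 v(a) = C3*exp(-a) + (C1*sin(sqrt(3)*a/2) + C2*cos(sqrt(3)*a/2))*exp(a/2)


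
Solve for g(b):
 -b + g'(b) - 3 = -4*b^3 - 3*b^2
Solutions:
 g(b) = C1 - b^4 - b^3 + b^2/2 + 3*b


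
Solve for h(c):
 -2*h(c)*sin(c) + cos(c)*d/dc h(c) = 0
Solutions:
 h(c) = C1/cos(c)^2


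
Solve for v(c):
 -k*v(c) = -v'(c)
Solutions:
 v(c) = C1*exp(c*k)


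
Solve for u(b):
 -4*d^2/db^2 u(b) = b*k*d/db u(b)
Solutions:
 u(b) = Piecewise((-sqrt(2)*sqrt(pi)*C1*erf(sqrt(2)*b*sqrt(k)/4)/sqrt(k) - C2, (k > 0) | (k < 0)), (-C1*b - C2, True))


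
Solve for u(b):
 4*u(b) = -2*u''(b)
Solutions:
 u(b) = C1*sin(sqrt(2)*b) + C2*cos(sqrt(2)*b)


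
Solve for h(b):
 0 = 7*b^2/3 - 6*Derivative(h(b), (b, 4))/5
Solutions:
 h(b) = C1 + C2*b + C3*b^2 + C4*b^3 + 7*b^6/1296


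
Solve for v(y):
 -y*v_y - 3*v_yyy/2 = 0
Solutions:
 v(y) = C1 + Integral(C2*airyai(-2^(1/3)*3^(2/3)*y/3) + C3*airybi(-2^(1/3)*3^(2/3)*y/3), y)


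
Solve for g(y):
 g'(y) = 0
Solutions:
 g(y) = C1


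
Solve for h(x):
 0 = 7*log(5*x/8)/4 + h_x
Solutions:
 h(x) = C1 - 7*x*log(x)/4 - 7*x*log(5)/4 + 7*x/4 + 21*x*log(2)/4


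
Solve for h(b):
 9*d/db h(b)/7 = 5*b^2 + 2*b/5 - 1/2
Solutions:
 h(b) = C1 + 35*b^3/27 + 7*b^2/45 - 7*b/18


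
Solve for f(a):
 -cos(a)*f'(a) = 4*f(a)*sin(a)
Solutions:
 f(a) = C1*cos(a)^4


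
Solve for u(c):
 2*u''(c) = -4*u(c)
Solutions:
 u(c) = C1*sin(sqrt(2)*c) + C2*cos(sqrt(2)*c)


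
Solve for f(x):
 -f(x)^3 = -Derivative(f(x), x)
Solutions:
 f(x) = -sqrt(2)*sqrt(-1/(C1 + x))/2
 f(x) = sqrt(2)*sqrt(-1/(C1 + x))/2


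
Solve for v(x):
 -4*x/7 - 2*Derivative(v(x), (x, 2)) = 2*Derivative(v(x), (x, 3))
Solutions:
 v(x) = C1 + C2*x + C3*exp(-x) - x^3/21 + x^2/7


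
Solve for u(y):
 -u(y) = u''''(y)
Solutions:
 u(y) = (C1*sin(sqrt(2)*y/2) + C2*cos(sqrt(2)*y/2))*exp(-sqrt(2)*y/2) + (C3*sin(sqrt(2)*y/2) + C4*cos(sqrt(2)*y/2))*exp(sqrt(2)*y/2)


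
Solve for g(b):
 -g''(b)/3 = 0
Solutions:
 g(b) = C1 + C2*b


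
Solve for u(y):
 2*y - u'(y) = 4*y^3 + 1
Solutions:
 u(y) = C1 - y^4 + y^2 - y


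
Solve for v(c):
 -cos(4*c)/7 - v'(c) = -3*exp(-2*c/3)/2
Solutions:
 v(c) = C1 - sin(4*c)/28 - 9*exp(-2*c/3)/4


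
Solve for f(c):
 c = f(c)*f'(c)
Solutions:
 f(c) = -sqrt(C1 + c^2)
 f(c) = sqrt(C1 + c^2)


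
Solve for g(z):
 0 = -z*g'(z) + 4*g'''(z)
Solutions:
 g(z) = C1 + Integral(C2*airyai(2^(1/3)*z/2) + C3*airybi(2^(1/3)*z/2), z)


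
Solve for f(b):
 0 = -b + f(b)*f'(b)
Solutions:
 f(b) = -sqrt(C1 + b^2)
 f(b) = sqrt(C1 + b^2)


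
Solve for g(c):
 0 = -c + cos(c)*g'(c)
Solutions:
 g(c) = C1 + Integral(c/cos(c), c)


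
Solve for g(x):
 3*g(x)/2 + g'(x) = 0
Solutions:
 g(x) = C1*exp(-3*x/2)


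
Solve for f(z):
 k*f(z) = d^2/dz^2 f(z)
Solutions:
 f(z) = C1*exp(-sqrt(k)*z) + C2*exp(sqrt(k)*z)


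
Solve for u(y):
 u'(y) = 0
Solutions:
 u(y) = C1


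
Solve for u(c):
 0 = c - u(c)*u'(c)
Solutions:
 u(c) = -sqrt(C1 + c^2)
 u(c) = sqrt(C1 + c^2)


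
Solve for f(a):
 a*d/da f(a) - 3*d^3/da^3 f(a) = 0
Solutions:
 f(a) = C1 + Integral(C2*airyai(3^(2/3)*a/3) + C3*airybi(3^(2/3)*a/3), a)


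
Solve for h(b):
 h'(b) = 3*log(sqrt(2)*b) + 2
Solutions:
 h(b) = C1 + 3*b*log(b) - b + 3*b*log(2)/2


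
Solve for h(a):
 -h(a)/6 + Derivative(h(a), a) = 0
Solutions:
 h(a) = C1*exp(a/6)


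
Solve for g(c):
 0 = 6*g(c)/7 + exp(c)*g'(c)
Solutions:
 g(c) = C1*exp(6*exp(-c)/7)


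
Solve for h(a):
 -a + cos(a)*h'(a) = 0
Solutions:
 h(a) = C1 + Integral(a/cos(a), a)


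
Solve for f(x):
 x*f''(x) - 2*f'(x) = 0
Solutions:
 f(x) = C1 + C2*x^3


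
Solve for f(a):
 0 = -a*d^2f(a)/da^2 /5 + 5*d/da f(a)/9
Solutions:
 f(a) = C1 + C2*a^(34/9)


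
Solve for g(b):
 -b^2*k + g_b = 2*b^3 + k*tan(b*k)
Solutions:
 g(b) = C1 + b^4/2 + b^3*k/3 + k*Piecewise((-log(cos(b*k))/k, Ne(k, 0)), (0, True))


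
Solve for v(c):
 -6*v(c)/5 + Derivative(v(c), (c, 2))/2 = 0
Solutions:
 v(c) = C1*exp(-2*sqrt(15)*c/5) + C2*exp(2*sqrt(15)*c/5)


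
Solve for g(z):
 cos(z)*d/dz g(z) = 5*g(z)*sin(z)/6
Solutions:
 g(z) = C1/cos(z)^(5/6)


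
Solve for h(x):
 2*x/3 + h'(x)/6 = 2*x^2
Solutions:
 h(x) = C1 + 4*x^3 - 2*x^2


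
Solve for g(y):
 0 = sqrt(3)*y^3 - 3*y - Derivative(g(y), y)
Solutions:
 g(y) = C1 + sqrt(3)*y^4/4 - 3*y^2/2


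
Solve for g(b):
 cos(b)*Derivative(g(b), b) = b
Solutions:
 g(b) = C1 + Integral(b/cos(b), b)


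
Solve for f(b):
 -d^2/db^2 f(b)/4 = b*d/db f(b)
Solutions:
 f(b) = C1 + C2*erf(sqrt(2)*b)


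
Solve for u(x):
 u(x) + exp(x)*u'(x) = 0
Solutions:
 u(x) = C1*exp(exp(-x))


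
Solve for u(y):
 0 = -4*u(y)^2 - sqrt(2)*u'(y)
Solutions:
 u(y) = 1/(C1 + 2*sqrt(2)*y)


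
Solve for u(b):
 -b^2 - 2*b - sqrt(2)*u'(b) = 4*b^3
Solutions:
 u(b) = C1 - sqrt(2)*b^4/2 - sqrt(2)*b^3/6 - sqrt(2)*b^2/2


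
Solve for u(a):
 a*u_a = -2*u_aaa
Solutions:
 u(a) = C1 + Integral(C2*airyai(-2^(2/3)*a/2) + C3*airybi(-2^(2/3)*a/2), a)


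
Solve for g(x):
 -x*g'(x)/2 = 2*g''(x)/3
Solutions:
 g(x) = C1 + C2*erf(sqrt(6)*x/4)


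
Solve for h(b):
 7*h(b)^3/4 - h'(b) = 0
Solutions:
 h(b) = -sqrt(2)*sqrt(-1/(C1 + 7*b))
 h(b) = sqrt(2)*sqrt(-1/(C1 + 7*b))


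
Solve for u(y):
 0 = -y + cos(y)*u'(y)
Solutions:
 u(y) = C1 + Integral(y/cos(y), y)


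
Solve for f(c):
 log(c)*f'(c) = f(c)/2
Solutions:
 f(c) = C1*exp(li(c)/2)


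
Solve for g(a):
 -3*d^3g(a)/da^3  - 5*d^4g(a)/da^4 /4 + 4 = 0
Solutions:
 g(a) = C1 + C2*a + C3*a^2 + C4*exp(-12*a/5) + 2*a^3/9


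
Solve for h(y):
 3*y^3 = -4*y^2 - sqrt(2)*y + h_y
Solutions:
 h(y) = C1 + 3*y^4/4 + 4*y^3/3 + sqrt(2)*y^2/2


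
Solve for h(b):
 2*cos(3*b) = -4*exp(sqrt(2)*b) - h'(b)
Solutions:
 h(b) = C1 - 2*sqrt(2)*exp(sqrt(2)*b) - 2*sin(3*b)/3


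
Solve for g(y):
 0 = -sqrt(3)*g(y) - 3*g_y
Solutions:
 g(y) = C1*exp(-sqrt(3)*y/3)


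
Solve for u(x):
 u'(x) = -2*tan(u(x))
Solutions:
 u(x) = pi - asin(C1*exp(-2*x))
 u(x) = asin(C1*exp(-2*x))


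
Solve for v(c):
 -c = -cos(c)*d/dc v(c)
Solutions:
 v(c) = C1 + Integral(c/cos(c), c)


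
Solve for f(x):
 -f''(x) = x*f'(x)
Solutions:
 f(x) = C1 + C2*erf(sqrt(2)*x/2)


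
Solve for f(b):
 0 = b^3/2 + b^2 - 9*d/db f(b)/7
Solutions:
 f(b) = C1 + 7*b^4/72 + 7*b^3/27


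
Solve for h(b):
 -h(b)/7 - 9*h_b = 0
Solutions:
 h(b) = C1*exp(-b/63)


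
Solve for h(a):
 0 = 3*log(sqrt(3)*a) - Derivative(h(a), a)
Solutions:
 h(a) = C1 + 3*a*log(a) - 3*a + 3*a*log(3)/2


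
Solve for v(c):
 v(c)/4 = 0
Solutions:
 v(c) = 0


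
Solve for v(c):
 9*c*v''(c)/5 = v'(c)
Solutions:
 v(c) = C1 + C2*c^(14/9)


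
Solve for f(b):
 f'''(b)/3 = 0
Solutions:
 f(b) = C1 + C2*b + C3*b^2


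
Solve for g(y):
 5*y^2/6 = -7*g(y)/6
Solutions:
 g(y) = -5*y^2/7


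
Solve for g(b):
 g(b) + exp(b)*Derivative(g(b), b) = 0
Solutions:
 g(b) = C1*exp(exp(-b))


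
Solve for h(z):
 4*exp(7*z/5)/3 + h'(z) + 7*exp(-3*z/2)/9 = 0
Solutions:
 h(z) = C1 - 20*exp(7*z/5)/21 + 14*exp(-3*z/2)/27


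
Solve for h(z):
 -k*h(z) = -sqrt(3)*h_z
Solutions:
 h(z) = C1*exp(sqrt(3)*k*z/3)


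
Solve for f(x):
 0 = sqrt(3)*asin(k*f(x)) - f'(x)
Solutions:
 Integral(1/asin(_y*k), (_y, f(x))) = C1 + sqrt(3)*x


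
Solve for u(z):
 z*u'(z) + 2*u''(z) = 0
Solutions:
 u(z) = C1 + C2*erf(z/2)


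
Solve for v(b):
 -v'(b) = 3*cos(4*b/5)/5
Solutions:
 v(b) = C1 - 3*sin(4*b/5)/4


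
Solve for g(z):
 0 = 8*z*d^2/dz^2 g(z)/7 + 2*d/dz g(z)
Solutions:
 g(z) = C1 + C2/z^(3/4)


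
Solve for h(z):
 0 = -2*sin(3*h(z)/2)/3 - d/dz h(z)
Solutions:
 h(z) = -2*acos((-C1 - exp(2*z))/(C1 - exp(2*z)))/3 + 4*pi/3
 h(z) = 2*acos((-C1 - exp(2*z))/(C1 - exp(2*z)))/3


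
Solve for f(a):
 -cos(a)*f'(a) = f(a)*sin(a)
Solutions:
 f(a) = C1*cos(a)


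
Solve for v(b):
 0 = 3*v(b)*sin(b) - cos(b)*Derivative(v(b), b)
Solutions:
 v(b) = C1/cos(b)^3


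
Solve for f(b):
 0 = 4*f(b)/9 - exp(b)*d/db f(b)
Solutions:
 f(b) = C1*exp(-4*exp(-b)/9)


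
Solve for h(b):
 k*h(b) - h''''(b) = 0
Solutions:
 h(b) = C1*exp(-b*k^(1/4)) + C2*exp(b*k^(1/4)) + C3*exp(-I*b*k^(1/4)) + C4*exp(I*b*k^(1/4))


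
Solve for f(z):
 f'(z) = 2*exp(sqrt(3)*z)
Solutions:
 f(z) = C1 + 2*sqrt(3)*exp(sqrt(3)*z)/3


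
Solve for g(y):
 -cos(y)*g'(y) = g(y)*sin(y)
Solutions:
 g(y) = C1*cos(y)


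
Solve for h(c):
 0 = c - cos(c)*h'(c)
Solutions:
 h(c) = C1 + Integral(c/cos(c), c)


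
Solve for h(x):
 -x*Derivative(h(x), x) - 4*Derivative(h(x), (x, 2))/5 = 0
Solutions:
 h(x) = C1 + C2*erf(sqrt(10)*x/4)


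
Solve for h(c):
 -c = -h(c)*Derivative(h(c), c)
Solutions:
 h(c) = -sqrt(C1 + c^2)
 h(c) = sqrt(C1 + c^2)


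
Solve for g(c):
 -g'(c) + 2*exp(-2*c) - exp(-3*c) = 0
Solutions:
 g(c) = C1 - exp(-2*c) + exp(-3*c)/3


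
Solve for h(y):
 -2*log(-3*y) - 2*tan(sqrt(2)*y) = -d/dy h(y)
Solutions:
 h(y) = C1 + 2*y*log(-y) - 2*y + 2*y*log(3) - sqrt(2)*log(cos(sqrt(2)*y))


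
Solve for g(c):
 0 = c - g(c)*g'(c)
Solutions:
 g(c) = -sqrt(C1 + c^2)
 g(c) = sqrt(C1 + c^2)


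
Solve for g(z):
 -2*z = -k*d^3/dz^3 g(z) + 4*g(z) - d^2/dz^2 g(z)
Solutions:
 g(z) = C1*exp(-z*((sqrt(((-54 + k^(-2))^2 - 1/k^4)/k^2) - 54/k + k^(-3))^(1/3) + 1/k + 1/(k^2*(sqrt(((-54 + k^(-2))^2 - 1/k^4)/k^2) - 54/k + k^(-3))^(1/3)))/3) + C2*exp(z*((sqrt(((-54 + k^(-2))^2 - 1/k^4)/k^2) - 54/k + k^(-3))^(1/3) - sqrt(3)*I*(sqrt(((-54 + k^(-2))^2 - 1/k^4)/k^2) - 54/k + k^(-3))^(1/3) - 2/k - 4/(k^2*(-1 + sqrt(3)*I)*(sqrt(((-54 + k^(-2))^2 - 1/k^4)/k^2) - 54/k + k^(-3))^(1/3)))/6) + C3*exp(z*((sqrt(((-54 + k^(-2))^2 - 1/k^4)/k^2) - 54/k + k^(-3))^(1/3) + sqrt(3)*I*(sqrt(((-54 + k^(-2))^2 - 1/k^4)/k^2) - 54/k + k^(-3))^(1/3) - 2/k + 4/(k^2*(1 + sqrt(3)*I)*(sqrt(((-54 + k^(-2))^2 - 1/k^4)/k^2) - 54/k + k^(-3))^(1/3)))/6) - z/2


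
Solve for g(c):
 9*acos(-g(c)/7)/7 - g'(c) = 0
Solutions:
 Integral(1/acos(-_y/7), (_y, g(c))) = C1 + 9*c/7


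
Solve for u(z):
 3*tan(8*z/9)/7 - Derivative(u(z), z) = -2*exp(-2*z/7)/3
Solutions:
 u(z) = C1 + 27*log(tan(8*z/9)^2 + 1)/112 - 7*exp(-2*z/7)/3


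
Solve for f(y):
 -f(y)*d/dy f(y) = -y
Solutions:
 f(y) = -sqrt(C1 + y^2)
 f(y) = sqrt(C1 + y^2)


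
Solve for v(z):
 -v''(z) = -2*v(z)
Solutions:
 v(z) = C1*exp(-sqrt(2)*z) + C2*exp(sqrt(2)*z)


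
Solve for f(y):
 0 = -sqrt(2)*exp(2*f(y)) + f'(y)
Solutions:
 f(y) = log(-sqrt(-1/(C1 + sqrt(2)*y))) - log(2)/2
 f(y) = log(-1/(C1 + sqrt(2)*y))/2 - log(2)/2


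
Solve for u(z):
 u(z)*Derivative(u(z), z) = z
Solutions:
 u(z) = -sqrt(C1 + z^2)
 u(z) = sqrt(C1 + z^2)


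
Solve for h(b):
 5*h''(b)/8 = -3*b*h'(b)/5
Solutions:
 h(b) = C1 + C2*erf(2*sqrt(3)*b/5)


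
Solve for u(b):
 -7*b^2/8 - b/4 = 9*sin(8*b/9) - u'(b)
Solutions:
 u(b) = C1 + 7*b^3/24 + b^2/8 - 81*cos(8*b/9)/8


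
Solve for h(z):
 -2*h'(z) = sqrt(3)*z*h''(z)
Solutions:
 h(z) = C1 + C2*z^(1 - 2*sqrt(3)/3)


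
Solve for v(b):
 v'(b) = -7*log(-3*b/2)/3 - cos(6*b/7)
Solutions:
 v(b) = C1 - 7*b*log(-b)/3 - 7*b*log(3)/3 + 7*b*log(2)/3 + 7*b/3 - 7*sin(6*b/7)/6


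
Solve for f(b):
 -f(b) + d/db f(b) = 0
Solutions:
 f(b) = C1*exp(b)


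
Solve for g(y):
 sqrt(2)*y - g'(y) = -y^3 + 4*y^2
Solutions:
 g(y) = C1 + y^4/4 - 4*y^3/3 + sqrt(2)*y^2/2


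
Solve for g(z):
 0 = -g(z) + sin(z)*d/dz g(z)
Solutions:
 g(z) = C1*sqrt(cos(z) - 1)/sqrt(cos(z) + 1)


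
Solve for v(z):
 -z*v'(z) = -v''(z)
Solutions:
 v(z) = C1 + C2*erfi(sqrt(2)*z/2)


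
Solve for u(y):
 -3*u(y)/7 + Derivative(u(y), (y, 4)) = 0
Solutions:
 u(y) = C1*exp(-3^(1/4)*7^(3/4)*y/7) + C2*exp(3^(1/4)*7^(3/4)*y/7) + C3*sin(3^(1/4)*7^(3/4)*y/7) + C4*cos(3^(1/4)*7^(3/4)*y/7)


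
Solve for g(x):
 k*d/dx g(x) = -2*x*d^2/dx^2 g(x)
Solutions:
 g(x) = C1 + x^(1 - re(k)/2)*(C2*sin(log(x)*Abs(im(k))/2) + C3*cos(log(x)*im(k)/2))


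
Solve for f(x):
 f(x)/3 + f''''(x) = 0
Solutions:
 f(x) = (C1*sin(sqrt(2)*3^(3/4)*x/6) + C2*cos(sqrt(2)*3^(3/4)*x/6))*exp(-sqrt(2)*3^(3/4)*x/6) + (C3*sin(sqrt(2)*3^(3/4)*x/6) + C4*cos(sqrt(2)*3^(3/4)*x/6))*exp(sqrt(2)*3^(3/4)*x/6)


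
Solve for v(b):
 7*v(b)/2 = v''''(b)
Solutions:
 v(b) = C1*exp(-2^(3/4)*7^(1/4)*b/2) + C2*exp(2^(3/4)*7^(1/4)*b/2) + C3*sin(2^(3/4)*7^(1/4)*b/2) + C4*cos(2^(3/4)*7^(1/4)*b/2)


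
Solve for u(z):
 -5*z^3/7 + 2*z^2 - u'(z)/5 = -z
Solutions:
 u(z) = C1 - 25*z^4/28 + 10*z^3/3 + 5*z^2/2


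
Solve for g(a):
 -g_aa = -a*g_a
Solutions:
 g(a) = C1 + C2*erfi(sqrt(2)*a/2)


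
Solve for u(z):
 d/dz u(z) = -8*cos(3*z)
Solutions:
 u(z) = C1 - 8*sin(3*z)/3


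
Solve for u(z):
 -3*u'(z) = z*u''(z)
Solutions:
 u(z) = C1 + C2/z^2


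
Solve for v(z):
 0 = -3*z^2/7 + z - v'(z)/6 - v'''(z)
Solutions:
 v(z) = C1 + C2*sin(sqrt(6)*z/6) + C3*cos(sqrt(6)*z/6) - 6*z^3/7 + 3*z^2 + 216*z/7


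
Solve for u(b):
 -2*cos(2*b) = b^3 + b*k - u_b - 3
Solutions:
 u(b) = C1 + b^4/4 + b^2*k/2 - 3*b + sin(2*b)


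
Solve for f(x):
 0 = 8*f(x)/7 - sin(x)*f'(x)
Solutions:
 f(x) = C1*(cos(x) - 1)^(4/7)/(cos(x) + 1)^(4/7)


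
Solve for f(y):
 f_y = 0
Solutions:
 f(y) = C1


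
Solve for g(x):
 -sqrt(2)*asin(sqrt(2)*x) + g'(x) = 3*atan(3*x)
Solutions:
 g(x) = C1 + 3*x*atan(3*x) + sqrt(2)*(x*asin(sqrt(2)*x) + sqrt(2)*sqrt(1 - 2*x^2)/2) - log(9*x^2 + 1)/2


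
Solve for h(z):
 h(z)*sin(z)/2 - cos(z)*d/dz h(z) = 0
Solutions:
 h(z) = C1/sqrt(cos(z))


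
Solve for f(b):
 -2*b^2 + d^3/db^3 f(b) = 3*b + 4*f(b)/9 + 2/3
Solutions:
 f(b) = C3*exp(2^(2/3)*3^(1/3)*b/3) - 9*b^2/2 - 27*b/4 + (C1*sin(2^(2/3)*3^(5/6)*b/6) + C2*cos(2^(2/3)*3^(5/6)*b/6))*exp(-2^(2/3)*3^(1/3)*b/6) - 3/2


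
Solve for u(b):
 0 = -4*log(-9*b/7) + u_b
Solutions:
 u(b) = C1 + 4*b*log(-b) + 4*b*(-log(7) - 1 + 2*log(3))


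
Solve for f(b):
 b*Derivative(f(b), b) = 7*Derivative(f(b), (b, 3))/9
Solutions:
 f(b) = C1 + Integral(C2*airyai(21^(2/3)*b/7) + C3*airybi(21^(2/3)*b/7), b)


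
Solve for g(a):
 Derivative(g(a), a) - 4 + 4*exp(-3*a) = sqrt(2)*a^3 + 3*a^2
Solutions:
 g(a) = C1 + sqrt(2)*a^4/4 + a^3 + 4*a + 4*exp(-3*a)/3


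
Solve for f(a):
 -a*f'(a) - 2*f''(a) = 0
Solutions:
 f(a) = C1 + C2*erf(a/2)


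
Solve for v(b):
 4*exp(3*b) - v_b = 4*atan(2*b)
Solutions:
 v(b) = C1 - 4*b*atan(2*b) + 4*exp(3*b)/3 + log(4*b^2 + 1)


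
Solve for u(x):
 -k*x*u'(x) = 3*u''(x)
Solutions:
 u(x) = Piecewise((-sqrt(6)*sqrt(pi)*C1*erf(sqrt(6)*sqrt(k)*x/6)/(2*sqrt(k)) - C2, (k > 0) | (k < 0)), (-C1*x - C2, True))


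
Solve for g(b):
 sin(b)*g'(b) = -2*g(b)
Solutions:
 g(b) = C1*(cos(b) + 1)/(cos(b) - 1)


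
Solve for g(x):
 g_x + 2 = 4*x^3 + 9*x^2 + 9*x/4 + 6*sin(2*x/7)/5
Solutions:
 g(x) = C1 + x^4 + 3*x^3 + 9*x^2/8 - 2*x - 21*cos(2*x/7)/5


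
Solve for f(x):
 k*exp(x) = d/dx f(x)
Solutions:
 f(x) = C1 + k*exp(x)


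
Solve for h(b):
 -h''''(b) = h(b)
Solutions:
 h(b) = (C1*sin(sqrt(2)*b/2) + C2*cos(sqrt(2)*b/2))*exp(-sqrt(2)*b/2) + (C3*sin(sqrt(2)*b/2) + C4*cos(sqrt(2)*b/2))*exp(sqrt(2)*b/2)


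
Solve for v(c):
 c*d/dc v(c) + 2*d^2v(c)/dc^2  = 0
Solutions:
 v(c) = C1 + C2*erf(c/2)


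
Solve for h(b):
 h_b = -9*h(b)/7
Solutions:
 h(b) = C1*exp(-9*b/7)


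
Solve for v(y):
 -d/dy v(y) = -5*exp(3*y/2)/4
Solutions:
 v(y) = C1 + 5*exp(3*y/2)/6


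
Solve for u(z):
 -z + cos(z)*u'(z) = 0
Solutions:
 u(z) = C1 + Integral(z/cos(z), z)


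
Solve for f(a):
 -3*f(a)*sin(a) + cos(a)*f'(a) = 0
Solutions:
 f(a) = C1/cos(a)^3


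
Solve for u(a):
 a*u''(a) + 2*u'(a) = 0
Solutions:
 u(a) = C1 + C2/a


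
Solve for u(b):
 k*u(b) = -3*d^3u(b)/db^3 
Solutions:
 u(b) = C1*exp(3^(2/3)*b*(-k)^(1/3)/3) + C2*exp(b*(-k)^(1/3)*(-3^(2/3) + 3*3^(1/6)*I)/6) + C3*exp(-b*(-k)^(1/3)*(3^(2/3) + 3*3^(1/6)*I)/6)


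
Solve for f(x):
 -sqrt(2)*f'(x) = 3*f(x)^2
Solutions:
 f(x) = 2/(C1 + 3*sqrt(2)*x)


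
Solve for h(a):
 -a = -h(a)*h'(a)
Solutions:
 h(a) = -sqrt(C1 + a^2)
 h(a) = sqrt(C1 + a^2)


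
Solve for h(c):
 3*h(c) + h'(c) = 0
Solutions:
 h(c) = C1*exp(-3*c)


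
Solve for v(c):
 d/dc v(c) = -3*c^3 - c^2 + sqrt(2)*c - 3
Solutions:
 v(c) = C1 - 3*c^4/4 - c^3/3 + sqrt(2)*c^2/2 - 3*c


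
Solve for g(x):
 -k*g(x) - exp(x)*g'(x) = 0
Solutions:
 g(x) = C1*exp(k*exp(-x))


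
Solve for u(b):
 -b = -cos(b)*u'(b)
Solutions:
 u(b) = C1 + Integral(b/cos(b), b)


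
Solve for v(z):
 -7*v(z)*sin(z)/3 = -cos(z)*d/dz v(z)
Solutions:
 v(z) = C1/cos(z)^(7/3)


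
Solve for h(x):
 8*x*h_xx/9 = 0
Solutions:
 h(x) = C1 + C2*x


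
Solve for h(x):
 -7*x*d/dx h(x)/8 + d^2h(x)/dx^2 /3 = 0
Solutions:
 h(x) = C1 + C2*erfi(sqrt(21)*x/4)


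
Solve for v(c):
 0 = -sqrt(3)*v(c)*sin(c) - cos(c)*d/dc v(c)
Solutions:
 v(c) = C1*cos(c)^(sqrt(3))


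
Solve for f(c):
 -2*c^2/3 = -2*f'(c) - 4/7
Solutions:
 f(c) = C1 + c^3/9 - 2*c/7


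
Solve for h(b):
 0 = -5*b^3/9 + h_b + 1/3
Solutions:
 h(b) = C1 + 5*b^4/36 - b/3


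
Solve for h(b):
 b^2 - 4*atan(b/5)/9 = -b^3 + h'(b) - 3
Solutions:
 h(b) = C1 + b^4/4 + b^3/3 - 4*b*atan(b/5)/9 + 3*b + 10*log(b^2 + 25)/9


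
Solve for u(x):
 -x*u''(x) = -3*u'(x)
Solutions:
 u(x) = C1 + C2*x^4


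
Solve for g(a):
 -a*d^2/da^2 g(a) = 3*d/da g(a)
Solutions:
 g(a) = C1 + C2/a^2


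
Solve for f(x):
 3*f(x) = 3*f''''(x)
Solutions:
 f(x) = C1*exp(-x) + C2*exp(x) + C3*sin(x) + C4*cos(x)


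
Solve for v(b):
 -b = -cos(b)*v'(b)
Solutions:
 v(b) = C1 + Integral(b/cos(b), b)


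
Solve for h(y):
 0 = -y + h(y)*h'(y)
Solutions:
 h(y) = -sqrt(C1 + y^2)
 h(y) = sqrt(C1 + y^2)


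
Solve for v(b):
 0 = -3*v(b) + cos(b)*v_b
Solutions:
 v(b) = C1*(sin(b) + 1)^(3/2)/(sin(b) - 1)^(3/2)


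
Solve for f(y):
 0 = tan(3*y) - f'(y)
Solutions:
 f(y) = C1 - log(cos(3*y))/3


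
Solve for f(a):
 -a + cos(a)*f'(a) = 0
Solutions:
 f(a) = C1 + Integral(a/cos(a), a)


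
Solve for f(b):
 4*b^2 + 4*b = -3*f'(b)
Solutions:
 f(b) = C1 - 4*b^3/9 - 2*b^2/3


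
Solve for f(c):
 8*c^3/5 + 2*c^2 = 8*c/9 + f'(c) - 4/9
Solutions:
 f(c) = C1 + 2*c^4/5 + 2*c^3/3 - 4*c^2/9 + 4*c/9


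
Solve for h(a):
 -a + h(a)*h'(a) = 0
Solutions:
 h(a) = -sqrt(C1 + a^2)
 h(a) = sqrt(C1 + a^2)


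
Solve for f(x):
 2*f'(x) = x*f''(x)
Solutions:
 f(x) = C1 + C2*x^3


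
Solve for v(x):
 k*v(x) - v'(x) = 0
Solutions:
 v(x) = C1*exp(k*x)


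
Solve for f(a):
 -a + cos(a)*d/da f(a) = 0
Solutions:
 f(a) = C1 + Integral(a/cos(a), a)


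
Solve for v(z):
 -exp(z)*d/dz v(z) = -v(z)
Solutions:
 v(z) = C1*exp(-exp(-z))


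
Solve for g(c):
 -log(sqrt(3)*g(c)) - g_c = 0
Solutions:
 2*Integral(1/(2*log(_y) + log(3)), (_y, g(c))) = C1 - c


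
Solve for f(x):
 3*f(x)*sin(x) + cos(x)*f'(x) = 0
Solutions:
 f(x) = C1*cos(x)^3


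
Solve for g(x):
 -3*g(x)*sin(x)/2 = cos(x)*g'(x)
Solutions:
 g(x) = C1*cos(x)^(3/2)


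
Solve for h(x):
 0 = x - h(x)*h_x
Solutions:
 h(x) = -sqrt(C1 + x^2)
 h(x) = sqrt(C1 + x^2)


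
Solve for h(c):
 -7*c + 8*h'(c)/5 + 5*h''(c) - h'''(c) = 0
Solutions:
 h(c) = C1 + C2*exp(c*(25 - sqrt(785))/10) + C3*exp(c*(25 + sqrt(785))/10) + 35*c^2/16 - 875*c/64


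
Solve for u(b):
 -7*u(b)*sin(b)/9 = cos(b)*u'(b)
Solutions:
 u(b) = C1*cos(b)^(7/9)


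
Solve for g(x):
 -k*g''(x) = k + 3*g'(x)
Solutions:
 g(x) = C1 + C2*exp(-3*x/k) - k*x/3


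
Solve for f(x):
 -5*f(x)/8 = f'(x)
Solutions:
 f(x) = C1*exp(-5*x/8)


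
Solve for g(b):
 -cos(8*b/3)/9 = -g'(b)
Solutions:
 g(b) = C1 + sin(8*b/3)/24


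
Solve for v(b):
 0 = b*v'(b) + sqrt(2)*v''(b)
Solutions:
 v(b) = C1 + C2*erf(2^(1/4)*b/2)


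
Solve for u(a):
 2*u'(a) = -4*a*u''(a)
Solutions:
 u(a) = C1 + C2*sqrt(a)


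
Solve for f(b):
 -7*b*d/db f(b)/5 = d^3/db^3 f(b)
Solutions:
 f(b) = C1 + Integral(C2*airyai(-5^(2/3)*7^(1/3)*b/5) + C3*airybi(-5^(2/3)*7^(1/3)*b/5), b)


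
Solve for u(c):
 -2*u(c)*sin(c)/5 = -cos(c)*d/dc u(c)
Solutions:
 u(c) = C1/cos(c)^(2/5)


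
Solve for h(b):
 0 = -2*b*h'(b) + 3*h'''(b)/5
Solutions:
 h(b) = C1 + Integral(C2*airyai(10^(1/3)*3^(2/3)*b/3) + C3*airybi(10^(1/3)*3^(2/3)*b/3), b)


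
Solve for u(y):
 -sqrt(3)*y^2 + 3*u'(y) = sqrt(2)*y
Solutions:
 u(y) = C1 + sqrt(3)*y^3/9 + sqrt(2)*y^2/6


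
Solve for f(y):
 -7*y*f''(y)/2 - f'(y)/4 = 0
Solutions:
 f(y) = C1 + C2*y^(13/14)


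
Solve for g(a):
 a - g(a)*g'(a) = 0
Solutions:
 g(a) = -sqrt(C1 + a^2)
 g(a) = sqrt(C1 + a^2)


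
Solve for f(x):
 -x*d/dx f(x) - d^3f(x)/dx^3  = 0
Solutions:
 f(x) = C1 + Integral(C2*airyai(-x) + C3*airybi(-x), x)


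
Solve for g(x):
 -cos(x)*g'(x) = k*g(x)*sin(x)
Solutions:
 g(x) = C1*exp(k*log(cos(x)))


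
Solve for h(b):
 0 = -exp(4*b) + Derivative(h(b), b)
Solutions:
 h(b) = C1 + exp(4*b)/4


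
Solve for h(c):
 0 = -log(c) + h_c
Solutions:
 h(c) = C1 + c*log(c) - c


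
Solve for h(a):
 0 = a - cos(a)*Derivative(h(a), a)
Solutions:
 h(a) = C1 + Integral(a/cos(a), a)


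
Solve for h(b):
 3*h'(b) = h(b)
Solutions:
 h(b) = C1*exp(b/3)


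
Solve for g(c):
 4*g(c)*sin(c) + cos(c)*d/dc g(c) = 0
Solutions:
 g(c) = C1*cos(c)^4


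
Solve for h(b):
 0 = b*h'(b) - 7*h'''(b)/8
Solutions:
 h(b) = C1 + Integral(C2*airyai(2*7^(2/3)*b/7) + C3*airybi(2*7^(2/3)*b/7), b)


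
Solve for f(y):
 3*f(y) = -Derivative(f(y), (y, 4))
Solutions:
 f(y) = (C1*sin(sqrt(2)*3^(1/4)*y/2) + C2*cos(sqrt(2)*3^(1/4)*y/2))*exp(-sqrt(2)*3^(1/4)*y/2) + (C3*sin(sqrt(2)*3^(1/4)*y/2) + C4*cos(sqrt(2)*3^(1/4)*y/2))*exp(sqrt(2)*3^(1/4)*y/2)


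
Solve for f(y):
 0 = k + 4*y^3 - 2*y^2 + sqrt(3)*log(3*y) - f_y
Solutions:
 f(y) = C1 + k*y + y^4 - 2*y^3/3 + sqrt(3)*y*log(y) - sqrt(3)*y + sqrt(3)*y*log(3)


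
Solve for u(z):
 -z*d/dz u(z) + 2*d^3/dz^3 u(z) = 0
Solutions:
 u(z) = C1 + Integral(C2*airyai(2^(2/3)*z/2) + C3*airybi(2^(2/3)*z/2), z)


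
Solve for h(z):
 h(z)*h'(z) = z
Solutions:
 h(z) = -sqrt(C1 + z^2)
 h(z) = sqrt(C1 + z^2)


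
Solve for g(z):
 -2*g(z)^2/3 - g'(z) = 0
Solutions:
 g(z) = 3/(C1 + 2*z)


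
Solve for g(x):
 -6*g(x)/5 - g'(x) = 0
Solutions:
 g(x) = C1*exp(-6*x/5)


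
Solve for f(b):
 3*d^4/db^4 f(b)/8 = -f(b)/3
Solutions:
 f(b) = (C1*sin(2^(1/4)*sqrt(3)*b/3) + C2*cos(2^(1/4)*sqrt(3)*b/3))*exp(-2^(1/4)*sqrt(3)*b/3) + (C3*sin(2^(1/4)*sqrt(3)*b/3) + C4*cos(2^(1/4)*sqrt(3)*b/3))*exp(2^(1/4)*sqrt(3)*b/3)


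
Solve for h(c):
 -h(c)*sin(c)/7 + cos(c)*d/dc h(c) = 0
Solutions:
 h(c) = C1/cos(c)^(1/7)


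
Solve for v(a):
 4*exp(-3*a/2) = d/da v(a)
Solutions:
 v(a) = C1 - 8*exp(-3*a/2)/3


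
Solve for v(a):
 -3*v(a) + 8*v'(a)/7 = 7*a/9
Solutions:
 v(a) = C1*exp(21*a/8) - 7*a/27 - 8/81


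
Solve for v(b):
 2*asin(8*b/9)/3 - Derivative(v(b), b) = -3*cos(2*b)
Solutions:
 v(b) = C1 + 2*b*asin(8*b/9)/3 + sqrt(81 - 64*b^2)/12 + 3*sin(2*b)/2


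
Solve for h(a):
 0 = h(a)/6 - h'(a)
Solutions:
 h(a) = C1*exp(a/6)


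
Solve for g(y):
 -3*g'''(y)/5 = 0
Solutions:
 g(y) = C1 + C2*y + C3*y^2


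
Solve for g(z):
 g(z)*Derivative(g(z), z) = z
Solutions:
 g(z) = -sqrt(C1 + z^2)
 g(z) = sqrt(C1 + z^2)


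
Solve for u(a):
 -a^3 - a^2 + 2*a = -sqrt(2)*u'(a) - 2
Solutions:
 u(a) = C1 + sqrt(2)*a^4/8 + sqrt(2)*a^3/6 - sqrt(2)*a^2/2 - sqrt(2)*a


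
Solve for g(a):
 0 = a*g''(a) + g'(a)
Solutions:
 g(a) = C1 + C2*log(a)


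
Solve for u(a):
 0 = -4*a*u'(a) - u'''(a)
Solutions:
 u(a) = C1 + Integral(C2*airyai(-2^(2/3)*a) + C3*airybi(-2^(2/3)*a), a)


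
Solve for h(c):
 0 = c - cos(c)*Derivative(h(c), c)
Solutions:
 h(c) = C1 + Integral(c/cos(c), c)


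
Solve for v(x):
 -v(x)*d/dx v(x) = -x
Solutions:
 v(x) = -sqrt(C1 + x^2)
 v(x) = sqrt(C1 + x^2)


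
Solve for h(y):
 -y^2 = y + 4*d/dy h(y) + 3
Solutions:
 h(y) = C1 - y^3/12 - y^2/8 - 3*y/4


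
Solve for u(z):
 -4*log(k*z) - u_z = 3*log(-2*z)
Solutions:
 u(z) = C1 + z*(-4*log(-k) - 3*log(2) + 7) - 7*z*log(-z)


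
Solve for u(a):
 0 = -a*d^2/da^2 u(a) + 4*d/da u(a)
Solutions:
 u(a) = C1 + C2*a^5


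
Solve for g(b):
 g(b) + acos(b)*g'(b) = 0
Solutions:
 g(b) = C1*exp(-Integral(1/acos(b), b))


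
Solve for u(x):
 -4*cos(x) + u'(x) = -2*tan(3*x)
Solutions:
 u(x) = C1 + 2*log(cos(3*x))/3 + 4*sin(x)


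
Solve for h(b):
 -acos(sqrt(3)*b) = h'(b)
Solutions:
 h(b) = C1 - b*acos(sqrt(3)*b) + sqrt(3)*sqrt(1 - 3*b^2)/3


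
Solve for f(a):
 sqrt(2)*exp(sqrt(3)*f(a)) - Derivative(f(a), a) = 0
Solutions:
 f(a) = sqrt(3)*(2*log(-1/(C1 + sqrt(2)*a)) - log(3))/6


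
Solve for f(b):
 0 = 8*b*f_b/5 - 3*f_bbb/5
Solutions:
 f(b) = C1 + Integral(C2*airyai(2*3^(2/3)*b/3) + C3*airybi(2*3^(2/3)*b/3), b)


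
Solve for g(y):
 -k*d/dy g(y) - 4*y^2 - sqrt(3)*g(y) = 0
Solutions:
 g(y) = C1*exp(-sqrt(3)*y/k) - 8*sqrt(3)*k^2/9 + 8*k*y/3 - 4*sqrt(3)*y^2/3


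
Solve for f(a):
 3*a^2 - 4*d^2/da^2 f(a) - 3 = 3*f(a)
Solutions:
 f(a) = C1*sin(sqrt(3)*a/2) + C2*cos(sqrt(3)*a/2) + a^2 - 11/3


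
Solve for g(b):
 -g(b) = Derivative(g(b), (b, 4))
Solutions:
 g(b) = (C1*sin(sqrt(2)*b/2) + C2*cos(sqrt(2)*b/2))*exp(-sqrt(2)*b/2) + (C3*sin(sqrt(2)*b/2) + C4*cos(sqrt(2)*b/2))*exp(sqrt(2)*b/2)


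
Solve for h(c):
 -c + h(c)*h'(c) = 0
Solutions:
 h(c) = -sqrt(C1 + c^2)
 h(c) = sqrt(C1 + c^2)


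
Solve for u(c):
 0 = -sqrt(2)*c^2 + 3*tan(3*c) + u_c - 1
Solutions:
 u(c) = C1 + sqrt(2)*c^3/3 + c + log(cos(3*c))


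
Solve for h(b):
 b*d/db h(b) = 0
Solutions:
 h(b) = C1


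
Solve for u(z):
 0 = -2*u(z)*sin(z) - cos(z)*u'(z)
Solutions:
 u(z) = C1*cos(z)^2


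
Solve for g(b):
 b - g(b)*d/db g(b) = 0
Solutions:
 g(b) = -sqrt(C1 + b^2)
 g(b) = sqrt(C1 + b^2)


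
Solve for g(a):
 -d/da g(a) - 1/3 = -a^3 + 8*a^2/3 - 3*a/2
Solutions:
 g(a) = C1 + a^4/4 - 8*a^3/9 + 3*a^2/4 - a/3


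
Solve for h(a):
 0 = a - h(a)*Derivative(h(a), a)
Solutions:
 h(a) = -sqrt(C1 + a^2)
 h(a) = sqrt(C1 + a^2)


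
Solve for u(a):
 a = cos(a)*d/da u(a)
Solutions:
 u(a) = C1 + Integral(a/cos(a), a)


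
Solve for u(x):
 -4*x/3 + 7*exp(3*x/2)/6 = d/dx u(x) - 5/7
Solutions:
 u(x) = C1 - 2*x^2/3 + 5*x/7 + 7*exp(3*x/2)/9


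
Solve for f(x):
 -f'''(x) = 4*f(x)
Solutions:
 f(x) = C3*exp(-2^(2/3)*x) + (C1*sin(2^(2/3)*sqrt(3)*x/2) + C2*cos(2^(2/3)*sqrt(3)*x/2))*exp(2^(2/3)*x/2)


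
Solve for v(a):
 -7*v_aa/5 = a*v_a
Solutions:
 v(a) = C1 + C2*erf(sqrt(70)*a/14)


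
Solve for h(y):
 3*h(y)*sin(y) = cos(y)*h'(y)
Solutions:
 h(y) = C1/cos(y)^3


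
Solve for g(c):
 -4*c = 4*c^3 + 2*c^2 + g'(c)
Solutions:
 g(c) = C1 - c^4 - 2*c^3/3 - 2*c^2


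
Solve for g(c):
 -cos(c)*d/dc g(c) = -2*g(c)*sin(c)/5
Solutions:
 g(c) = C1/cos(c)^(2/5)


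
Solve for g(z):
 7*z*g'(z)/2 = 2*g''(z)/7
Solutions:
 g(z) = C1 + C2*erfi(7*sqrt(2)*z/4)


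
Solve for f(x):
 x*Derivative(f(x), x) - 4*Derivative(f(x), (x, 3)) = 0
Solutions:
 f(x) = C1 + Integral(C2*airyai(2^(1/3)*x/2) + C3*airybi(2^(1/3)*x/2), x)


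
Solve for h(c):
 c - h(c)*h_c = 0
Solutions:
 h(c) = -sqrt(C1 + c^2)
 h(c) = sqrt(C1 + c^2)


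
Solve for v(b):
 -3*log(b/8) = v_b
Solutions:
 v(b) = C1 - 3*b*log(b) + 3*b + b*log(512)


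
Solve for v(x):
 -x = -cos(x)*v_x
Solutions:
 v(x) = C1 + Integral(x/cos(x), x)


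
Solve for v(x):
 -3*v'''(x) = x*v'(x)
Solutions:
 v(x) = C1 + Integral(C2*airyai(-3^(2/3)*x/3) + C3*airybi(-3^(2/3)*x/3), x)


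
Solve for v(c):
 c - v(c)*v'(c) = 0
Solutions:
 v(c) = -sqrt(C1 + c^2)
 v(c) = sqrt(C1 + c^2)


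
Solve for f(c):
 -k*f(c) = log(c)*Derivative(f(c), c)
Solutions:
 f(c) = C1*exp(-k*li(c))


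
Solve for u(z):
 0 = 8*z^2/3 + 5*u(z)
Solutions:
 u(z) = -8*z^2/15


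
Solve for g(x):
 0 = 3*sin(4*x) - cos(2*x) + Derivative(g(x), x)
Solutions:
 g(x) = C1 + sin(2*x)/2 + 3*cos(4*x)/4


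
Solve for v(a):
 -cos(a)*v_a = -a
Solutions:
 v(a) = C1 + Integral(a/cos(a), a)


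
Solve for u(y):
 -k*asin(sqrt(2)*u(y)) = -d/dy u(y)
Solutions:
 Integral(1/asin(sqrt(2)*_y), (_y, u(y))) = C1 + k*y


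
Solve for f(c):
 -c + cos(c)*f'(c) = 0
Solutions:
 f(c) = C1 + Integral(c/cos(c), c)


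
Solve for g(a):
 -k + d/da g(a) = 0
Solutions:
 g(a) = C1 + a*k


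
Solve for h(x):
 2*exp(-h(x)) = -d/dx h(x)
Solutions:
 h(x) = log(C1 - 2*x)


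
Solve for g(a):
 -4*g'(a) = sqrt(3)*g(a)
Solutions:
 g(a) = C1*exp(-sqrt(3)*a/4)


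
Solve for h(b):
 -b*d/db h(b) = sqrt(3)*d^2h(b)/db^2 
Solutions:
 h(b) = C1 + C2*erf(sqrt(2)*3^(3/4)*b/6)


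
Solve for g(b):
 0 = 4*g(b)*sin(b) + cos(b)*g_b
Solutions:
 g(b) = C1*cos(b)^4


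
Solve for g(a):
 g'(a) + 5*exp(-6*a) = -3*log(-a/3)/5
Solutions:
 g(a) = C1 - 3*a*log(-a)/5 + 3*a*(1 + log(3))/5 + 5*exp(-6*a)/6


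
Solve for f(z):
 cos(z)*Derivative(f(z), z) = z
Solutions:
 f(z) = C1 + Integral(z/cos(z), z)


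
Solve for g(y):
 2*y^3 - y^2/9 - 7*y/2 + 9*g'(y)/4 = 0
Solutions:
 g(y) = C1 - 2*y^4/9 + 4*y^3/243 + 7*y^2/9


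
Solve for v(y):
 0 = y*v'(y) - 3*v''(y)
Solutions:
 v(y) = C1 + C2*erfi(sqrt(6)*y/6)


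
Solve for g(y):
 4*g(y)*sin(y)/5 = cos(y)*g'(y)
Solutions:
 g(y) = C1/cos(y)^(4/5)


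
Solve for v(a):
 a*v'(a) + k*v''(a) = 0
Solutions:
 v(a) = C1 + C2*sqrt(k)*erf(sqrt(2)*a*sqrt(1/k)/2)


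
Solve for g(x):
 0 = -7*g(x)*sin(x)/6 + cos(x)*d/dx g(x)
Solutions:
 g(x) = C1/cos(x)^(7/6)


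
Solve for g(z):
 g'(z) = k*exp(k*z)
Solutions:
 g(z) = C1 + exp(k*z)


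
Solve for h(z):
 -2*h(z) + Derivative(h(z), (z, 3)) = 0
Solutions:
 h(z) = C3*exp(2^(1/3)*z) + (C1*sin(2^(1/3)*sqrt(3)*z/2) + C2*cos(2^(1/3)*sqrt(3)*z/2))*exp(-2^(1/3)*z/2)


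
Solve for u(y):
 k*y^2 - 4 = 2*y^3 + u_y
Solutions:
 u(y) = C1 + k*y^3/3 - y^4/2 - 4*y


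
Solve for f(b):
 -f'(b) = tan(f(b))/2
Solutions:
 f(b) = pi - asin(C1*exp(-b/2))
 f(b) = asin(C1*exp(-b/2))


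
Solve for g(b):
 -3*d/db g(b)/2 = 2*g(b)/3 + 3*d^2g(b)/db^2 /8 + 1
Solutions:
 g(b) = C1*exp(2*b*(-1 + sqrt(5)/3)) + C2*exp(-2*b*(sqrt(5)/3 + 1)) - 3/2


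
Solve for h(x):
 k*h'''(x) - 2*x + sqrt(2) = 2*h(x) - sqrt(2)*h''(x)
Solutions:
 h(x) = C1*exp(-x*((sqrt(((-27 + 2*sqrt(2)/k^2)^2 - 8/k^4)/k^2) - 27/k + 2*sqrt(2)/k^3)^(1/3) + sqrt(2)/k + 2/(k^2*(sqrt(((-27 + 2*sqrt(2)/k^2)^2 - 8/k^4)/k^2) - 27/k + 2*sqrt(2)/k^3)^(1/3)))/3) + C2*exp(x*((sqrt(((-27 + 2*sqrt(2)/k^2)^2 - 8/k^4)/k^2) - 27/k + 2*sqrt(2)/k^3)^(1/3) - sqrt(3)*I*(sqrt(((-27 + 2*sqrt(2)/k^2)^2 - 8/k^4)/k^2) - 27/k + 2*sqrt(2)/k^3)^(1/3) - 2*sqrt(2)/k - 8/(k^2*(-1 + sqrt(3)*I)*(sqrt(((-27 + 2*sqrt(2)/k^2)^2 - 8/k^4)/k^2) - 27/k + 2*sqrt(2)/k^3)^(1/3)))/6) + C3*exp(x*((sqrt(((-27 + 2*sqrt(2)/k^2)^2 - 8/k^4)/k^2) - 27/k + 2*sqrt(2)/k^3)^(1/3) + sqrt(3)*I*(sqrt(((-27 + 2*sqrt(2)/k^2)^2 - 8/k^4)/k^2) - 27/k + 2*sqrt(2)/k^3)^(1/3) - 2*sqrt(2)/k + 8/(k^2*(1 + sqrt(3)*I)*(sqrt(((-27 + 2*sqrt(2)/k^2)^2 - 8/k^4)/k^2) - 27/k + 2*sqrt(2)/k^3)^(1/3)))/6) - x + sqrt(2)/2


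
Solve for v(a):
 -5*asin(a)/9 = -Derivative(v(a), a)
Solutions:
 v(a) = C1 + 5*a*asin(a)/9 + 5*sqrt(1 - a^2)/9


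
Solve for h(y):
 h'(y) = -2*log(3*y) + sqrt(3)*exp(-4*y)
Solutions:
 h(y) = C1 - 2*y*log(y) + 2*y*(1 - log(3)) - sqrt(3)*exp(-4*y)/4


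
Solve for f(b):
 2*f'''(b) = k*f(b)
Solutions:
 f(b) = C1*exp(2^(2/3)*b*k^(1/3)/2) + C2*exp(2^(2/3)*b*k^(1/3)*(-1 + sqrt(3)*I)/4) + C3*exp(-2^(2/3)*b*k^(1/3)*(1 + sqrt(3)*I)/4)


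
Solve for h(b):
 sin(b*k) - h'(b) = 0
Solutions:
 h(b) = C1 - cos(b*k)/k


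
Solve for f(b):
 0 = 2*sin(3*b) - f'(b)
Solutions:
 f(b) = C1 - 2*cos(3*b)/3


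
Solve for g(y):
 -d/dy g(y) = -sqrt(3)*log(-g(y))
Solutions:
 -li(-g(y)) = C1 + sqrt(3)*y


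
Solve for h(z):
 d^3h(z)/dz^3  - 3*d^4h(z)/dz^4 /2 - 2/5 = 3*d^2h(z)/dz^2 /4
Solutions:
 h(z) = C1 + C2*z - 4*z^2/15 + (C3*sin(sqrt(14)*z/6) + C4*cos(sqrt(14)*z/6))*exp(z/3)


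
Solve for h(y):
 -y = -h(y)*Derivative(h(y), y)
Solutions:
 h(y) = -sqrt(C1 + y^2)
 h(y) = sqrt(C1 + y^2)


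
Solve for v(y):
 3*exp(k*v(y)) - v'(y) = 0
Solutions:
 v(y) = Piecewise((log(-1/(C1*k + 3*k*y))/k, Ne(k, 0)), (nan, True))
 v(y) = Piecewise((C1 + 3*y, Eq(k, 0)), (nan, True))


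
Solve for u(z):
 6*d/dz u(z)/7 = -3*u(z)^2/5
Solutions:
 u(z) = 10/(C1 + 7*z)


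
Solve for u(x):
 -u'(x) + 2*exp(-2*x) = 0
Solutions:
 u(x) = C1 - exp(-2*x)


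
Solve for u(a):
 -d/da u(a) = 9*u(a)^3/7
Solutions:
 u(a) = -sqrt(14)*sqrt(-1/(C1 - 9*a))/2
 u(a) = sqrt(14)*sqrt(-1/(C1 - 9*a))/2


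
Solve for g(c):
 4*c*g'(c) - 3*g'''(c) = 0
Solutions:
 g(c) = C1 + Integral(C2*airyai(6^(2/3)*c/3) + C3*airybi(6^(2/3)*c/3), c)


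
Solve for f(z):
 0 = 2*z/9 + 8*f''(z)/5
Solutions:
 f(z) = C1 + C2*z - 5*z^3/216


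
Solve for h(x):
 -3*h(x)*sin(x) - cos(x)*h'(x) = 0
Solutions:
 h(x) = C1*cos(x)^3


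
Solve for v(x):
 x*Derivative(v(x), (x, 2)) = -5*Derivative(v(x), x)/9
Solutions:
 v(x) = C1 + C2*x^(4/9)


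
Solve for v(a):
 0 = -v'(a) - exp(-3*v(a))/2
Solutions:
 v(a) = log(C1 - 3*a/2)/3
 v(a) = log((-1 - sqrt(3)*I)*(C1 - 3*a/2)^(1/3)/2)
 v(a) = log((-1 + sqrt(3)*I)*(C1 - 3*a/2)^(1/3)/2)


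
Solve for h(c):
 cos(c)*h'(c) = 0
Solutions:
 h(c) = C1


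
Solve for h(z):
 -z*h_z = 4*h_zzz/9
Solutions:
 h(z) = C1 + Integral(C2*airyai(-2^(1/3)*3^(2/3)*z/2) + C3*airybi(-2^(1/3)*3^(2/3)*z/2), z)


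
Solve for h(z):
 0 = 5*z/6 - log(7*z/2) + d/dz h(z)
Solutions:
 h(z) = C1 - 5*z^2/12 + z*log(z) - z + z*log(7/2)


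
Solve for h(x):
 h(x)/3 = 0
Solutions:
 h(x) = 0


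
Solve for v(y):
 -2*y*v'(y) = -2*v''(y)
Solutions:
 v(y) = C1 + C2*erfi(sqrt(2)*y/2)


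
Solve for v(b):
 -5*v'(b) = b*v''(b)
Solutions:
 v(b) = C1 + C2/b^4


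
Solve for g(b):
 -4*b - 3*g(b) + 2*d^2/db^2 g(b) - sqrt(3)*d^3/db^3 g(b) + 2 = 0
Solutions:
 g(b) = C1*exp(b*(8*18^(1/3)/(27*sqrt(211) + 227*sqrt(3))^(1/3) + 8*sqrt(3) + 12^(1/3)*(27*sqrt(211) + 227*sqrt(3))^(1/3))/36)*sin(2^(1/3)*3^(1/6)*b*(-2^(1/3)*3^(2/3)*(27*sqrt(211) + 227*sqrt(3))^(1/3) + 24/(27*sqrt(211) + 227*sqrt(3))^(1/3))/36) + C2*exp(b*(8*18^(1/3)/(27*sqrt(211) + 227*sqrt(3))^(1/3) + 8*sqrt(3) + 12^(1/3)*(27*sqrt(211) + 227*sqrt(3))^(1/3))/36)*cos(2^(1/3)*3^(1/6)*b*(-2^(1/3)*3^(2/3)*(27*sqrt(211) + 227*sqrt(3))^(1/3) + 24/(27*sqrt(211) + 227*sqrt(3))^(1/3))/36) + C3*exp(b*(-12^(1/3)*(27*sqrt(211) + 227*sqrt(3))^(1/3) - 8*18^(1/3)/(27*sqrt(211) + 227*sqrt(3))^(1/3) + 4*sqrt(3))/18) - 4*b/3 + 2/3


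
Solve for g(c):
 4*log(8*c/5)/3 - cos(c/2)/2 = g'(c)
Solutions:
 g(c) = C1 + 4*c*log(c)/3 - 4*c*log(5)/3 - 4*c/3 + 4*c*log(2) - sin(c/2)


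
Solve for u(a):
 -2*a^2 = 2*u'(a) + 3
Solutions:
 u(a) = C1 - a^3/3 - 3*a/2


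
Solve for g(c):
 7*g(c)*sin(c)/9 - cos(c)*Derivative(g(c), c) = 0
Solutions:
 g(c) = C1/cos(c)^(7/9)


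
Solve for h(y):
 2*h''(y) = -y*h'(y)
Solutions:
 h(y) = C1 + C2*erf(y/2)


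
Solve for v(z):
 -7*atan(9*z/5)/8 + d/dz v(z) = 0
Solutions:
 v(z) = C1 + 7*z*atan(9*z/5)/8 - 35*log(81*z^2 + 25)/144


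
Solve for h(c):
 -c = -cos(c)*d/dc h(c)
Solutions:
 h(c) = C1 + Integral(c/cos(c), c)


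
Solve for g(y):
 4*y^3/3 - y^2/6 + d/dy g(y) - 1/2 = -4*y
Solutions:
 g(y) = C1 - y^4/3 + y^3/18 - 2*y^2 + y/2


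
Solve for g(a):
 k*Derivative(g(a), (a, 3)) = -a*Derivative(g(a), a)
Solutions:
 g(a) = C1 + Integral(C2*airyai(a*(-1/k)^(1/3)) + C3*airybi(a*(-1/k)^(1/3)), a)


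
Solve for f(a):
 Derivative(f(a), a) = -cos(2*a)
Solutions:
 f(a) = C1 - sin(2*a)/2


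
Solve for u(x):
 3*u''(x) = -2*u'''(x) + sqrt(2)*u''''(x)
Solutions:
 u(x) = C1 + C2*x + C3*exp(sqrt(2)*x*(1 - sqrt(1 + 3*sqrt(2)))/2) + C4*exp(sqrt(2)*x*(1 + sqrt(1 + 3*sqrt(2)))/2)


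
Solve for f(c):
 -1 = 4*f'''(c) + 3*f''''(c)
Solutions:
 f(c) = C1 + C2*c + C3*c^2 + C4*exp(-4*c/3) - c^3/24


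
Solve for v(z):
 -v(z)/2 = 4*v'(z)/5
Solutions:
 v(z) = C1*exp(-5*z/8)


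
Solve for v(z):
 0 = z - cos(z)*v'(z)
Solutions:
 v(z) = C1 + Integral(z/cos(z), z)
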